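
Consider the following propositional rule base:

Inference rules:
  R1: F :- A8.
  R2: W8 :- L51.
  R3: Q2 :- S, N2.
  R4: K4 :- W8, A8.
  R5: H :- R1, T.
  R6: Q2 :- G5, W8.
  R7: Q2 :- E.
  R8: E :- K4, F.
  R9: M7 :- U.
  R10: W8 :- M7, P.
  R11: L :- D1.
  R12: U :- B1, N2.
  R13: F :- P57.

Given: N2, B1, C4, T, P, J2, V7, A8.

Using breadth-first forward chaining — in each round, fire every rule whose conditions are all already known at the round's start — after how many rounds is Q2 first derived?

Round 1 — R1, R12, derive F, U.
Round 2 — R9, derive M7.
Round 3 — R10, derive W8.
Round 4 — R4, derive K4.
Round 5 — R8, derive E.
Round 6 — R7, derive Q2.
Q2 first appears in round 6.

6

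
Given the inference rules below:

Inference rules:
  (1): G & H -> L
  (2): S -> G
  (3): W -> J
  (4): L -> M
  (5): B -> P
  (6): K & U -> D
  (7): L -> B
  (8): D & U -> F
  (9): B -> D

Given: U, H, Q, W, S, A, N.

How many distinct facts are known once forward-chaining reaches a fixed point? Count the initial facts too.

Round 1 fires (2), (3), giving G, J.
Round 2 fires (1), giving L.
Round 3 fires (4), (7), giving M, B.
Round 4 fires (5), (9), giving P, D.
Round 5 fires (8), giving F.
Closure: {A, B, D, F, G, H, J, L, M, N, P, Q, S, U, W} — 15 facts.

15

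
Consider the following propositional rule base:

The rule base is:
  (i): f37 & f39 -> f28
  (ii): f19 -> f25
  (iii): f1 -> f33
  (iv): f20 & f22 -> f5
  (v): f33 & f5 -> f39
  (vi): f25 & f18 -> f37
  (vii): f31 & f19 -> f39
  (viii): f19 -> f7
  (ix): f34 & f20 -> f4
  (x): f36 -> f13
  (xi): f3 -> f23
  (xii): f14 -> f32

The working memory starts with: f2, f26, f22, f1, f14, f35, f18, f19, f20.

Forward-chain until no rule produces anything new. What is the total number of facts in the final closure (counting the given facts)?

17

Round 1: (ii) [f19 -> f25]; (iii) [f1 -> f33]; (iv) [f20 & f22 -> f5]; (viii) [f19 -> f7]; (xii) [f14 -> f32]. New: f25, f33, f5, f7, f32.
Round 2: (v) [f33 & f5 -> f39]; (vi) [f25 & f18 -> f37]. New: f39, f37.
Round 3: (i) [f37 & f39 -> f28]. New: f28.
Closure: {f1, f14, f18, f19, f2, f20, f22, f25, f26, f28, f32, f33, f35, f37, f39, f5, f7} — 17 facts.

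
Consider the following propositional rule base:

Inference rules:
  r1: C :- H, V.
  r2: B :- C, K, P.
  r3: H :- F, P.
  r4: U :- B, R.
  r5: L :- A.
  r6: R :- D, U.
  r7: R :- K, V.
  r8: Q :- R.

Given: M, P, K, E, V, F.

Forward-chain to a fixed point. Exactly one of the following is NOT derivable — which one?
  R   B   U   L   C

Round 1: r3 [H :- F, P.]; r7 [R :- K, V.]. New: H, R.
Round 2: r1 [C :- H, V.]; r8 [Q :- R.]. New: C, Q.
Round 3: r2 [B :- C, K, P.]. New: B.
Round 4: r4 [U :- B, R.]. New: U.
Derived: B (round 3), R (round 1), C (round 2), U (round 4). L never appears in any round.

L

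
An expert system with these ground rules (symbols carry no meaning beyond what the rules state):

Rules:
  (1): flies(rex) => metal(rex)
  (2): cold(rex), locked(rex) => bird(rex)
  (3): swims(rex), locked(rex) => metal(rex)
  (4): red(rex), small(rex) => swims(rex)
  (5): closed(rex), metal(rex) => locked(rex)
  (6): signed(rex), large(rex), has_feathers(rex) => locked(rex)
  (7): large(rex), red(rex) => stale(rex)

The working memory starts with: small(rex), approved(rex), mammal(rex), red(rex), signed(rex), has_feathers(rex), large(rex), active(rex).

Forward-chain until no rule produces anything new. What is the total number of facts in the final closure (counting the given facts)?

12

Round 1: (4) [red(rex), small(rex) => swims(rex)]; (6) [signed(rex), large(rex), has_feathers(rex) => locked(rex)]; (7) [large(rex), red(rex) => stale(rex)]. Adds swims(rex), locked(rex), stale(rex).
Round 2: (3) [swims(rex), locked(rex) => metal(rex)]. Adds metal(rex).
Closure: {active(rex), approved(rex), has_feathers(rex), large(rex), locked(rex), mammal(rex), metal(rex), red(rex), signed(rex), small(rex), stale(rex), swims(rex)} — 12 facts.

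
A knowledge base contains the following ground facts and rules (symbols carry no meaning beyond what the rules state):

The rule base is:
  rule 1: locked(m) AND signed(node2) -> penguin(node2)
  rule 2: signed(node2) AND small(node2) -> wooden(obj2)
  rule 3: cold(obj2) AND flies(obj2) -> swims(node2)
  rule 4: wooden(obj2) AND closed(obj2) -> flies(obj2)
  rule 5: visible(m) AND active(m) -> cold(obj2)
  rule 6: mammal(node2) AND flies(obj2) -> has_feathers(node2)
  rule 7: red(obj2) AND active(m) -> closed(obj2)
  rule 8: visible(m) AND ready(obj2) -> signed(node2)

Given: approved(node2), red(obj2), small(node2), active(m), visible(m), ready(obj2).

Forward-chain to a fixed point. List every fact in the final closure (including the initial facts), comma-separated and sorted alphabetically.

active(m), approved(node2), closed(obj2), cold(obj2), flies(obj2), ready(obj2), red(obj2), signed(node2), small(node2), swims(node2), visible(m), wooden(obj2)

Round 1: rule 5 [visible(m) AND active(m) -> cold(obj2)]; rule 7 [red(obj2) AND active(m) -> closed(obj2)]; rule 8 [visible(m) AND ready(obj2) -> signed(node2)]. Adds cold(obj2), closed(obj2), signed(node2).
Round 2: rule 2 [signed(node2) AND small(node2) -> wooden(obj2)]. Adds wooden(obj2).
Round 3: rule 4 [wooden(obj2) AND closed(obj2) -> flies(obj2)]. Adds flies(obj2).
Round 4: rule 3 [cold(obj2) AND flies(obj2) -> swims(node2)]. Adds swims(node2).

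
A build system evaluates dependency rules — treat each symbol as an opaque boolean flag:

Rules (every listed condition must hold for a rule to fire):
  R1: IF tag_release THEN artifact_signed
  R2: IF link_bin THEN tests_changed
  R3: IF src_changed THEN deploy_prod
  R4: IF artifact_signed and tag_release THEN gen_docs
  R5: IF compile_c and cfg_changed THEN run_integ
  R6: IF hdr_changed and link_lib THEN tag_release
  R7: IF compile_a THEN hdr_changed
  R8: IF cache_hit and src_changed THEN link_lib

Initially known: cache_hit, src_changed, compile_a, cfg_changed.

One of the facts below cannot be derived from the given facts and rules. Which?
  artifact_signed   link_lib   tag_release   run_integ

Round 1 — R3, R7, R8, derive deploy_prod, hdr_changed, link_lib.
Round 2 — R6, derive tag_release.
Round 3 — R1, derive artifact_signed.
Round 4 — R4, derive gen_docs.
Derived: tag_release (round 2), link_lib (round 1), artifact_signed (round 3). run_integ never appears in any round.

run_integ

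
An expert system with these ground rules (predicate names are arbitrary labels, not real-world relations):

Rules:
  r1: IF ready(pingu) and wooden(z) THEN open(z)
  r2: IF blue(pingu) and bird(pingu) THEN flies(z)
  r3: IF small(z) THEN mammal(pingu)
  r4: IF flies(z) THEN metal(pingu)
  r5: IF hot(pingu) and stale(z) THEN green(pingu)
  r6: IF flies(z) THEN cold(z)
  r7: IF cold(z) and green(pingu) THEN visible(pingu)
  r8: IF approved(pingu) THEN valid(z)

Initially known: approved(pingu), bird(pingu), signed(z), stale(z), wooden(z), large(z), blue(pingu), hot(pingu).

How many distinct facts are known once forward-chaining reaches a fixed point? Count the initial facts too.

14

Round 1: r2 [IF blue(pingu) and bird(pingu) THEN flies(z)]; r5 [IF hot(pingu) and stale(z) THEN green(pingu)]; r8 [IF approved(pingu) THEN valid(z)]. New: flies(z), green(pingu), valid(z).
Round 2: r4 [IF flies(z) THEN metal(pingu)]; r6 [IF flies(z) THEN cold(z)]. New: metal(pingu), cold(z).
Round 3: r7 [IF cold(z) and green(pingu) THEN visible(pingu)]. New: visible(pingu).
Closure: {approved(pingu), bird(pingu), blue(pingu), cold(z), flies(z), green(pingu), hot(pingu), large(z), metal(pingu), signed(z), stale(z), valid(z), visible(pingu), wooden(z)} — 14 facts.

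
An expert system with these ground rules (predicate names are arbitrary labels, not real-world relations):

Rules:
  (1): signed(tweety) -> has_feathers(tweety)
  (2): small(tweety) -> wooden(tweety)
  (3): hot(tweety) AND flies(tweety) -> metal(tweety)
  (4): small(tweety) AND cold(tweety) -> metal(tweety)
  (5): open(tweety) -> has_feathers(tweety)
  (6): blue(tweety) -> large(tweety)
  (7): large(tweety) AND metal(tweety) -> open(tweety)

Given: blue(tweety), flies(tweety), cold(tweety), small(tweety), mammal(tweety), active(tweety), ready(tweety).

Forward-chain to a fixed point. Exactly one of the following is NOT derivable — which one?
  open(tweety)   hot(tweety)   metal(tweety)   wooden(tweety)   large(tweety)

Round 1 fires (2), (4), (6), giving wooden(tweety), metal(tweety), large(tweety).
Round 2 fires (7), giving open(tweety).
Round 3 fires (5), giving has_feathers(tweety).
Derived: large(tweety) (round 1), open(tweety) (round 2), metal(tweety) (round 1), wooden(tweety) (round 1). hot(tweety) never appears in any round.

hot(tweety)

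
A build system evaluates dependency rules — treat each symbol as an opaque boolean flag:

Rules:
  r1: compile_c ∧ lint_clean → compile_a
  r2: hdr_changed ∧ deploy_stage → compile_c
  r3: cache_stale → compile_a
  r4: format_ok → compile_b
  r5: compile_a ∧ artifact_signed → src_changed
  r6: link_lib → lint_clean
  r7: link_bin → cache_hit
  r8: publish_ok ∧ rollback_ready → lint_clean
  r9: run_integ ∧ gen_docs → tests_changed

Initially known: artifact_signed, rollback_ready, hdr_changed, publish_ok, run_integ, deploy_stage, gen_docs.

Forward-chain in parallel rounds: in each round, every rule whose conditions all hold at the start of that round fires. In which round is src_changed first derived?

3

[1] r2 [hdr_changed ∧ deploy_stage → compile_c]; r8 [publish_ok ∧ rollback_ready → lint_clean]; r9 [run_integ ∧ gen_docs → tests_changed]. ⇒ new: compile_c, lint_clean, tests_changed.
[2] r1 [compile_c ∧ lint_clean → compile_a]. ⇒ new: compile_a.
[3] r5 [compile_a ∧ artifact_signed → src_changed]. ⇒ new: src_changed.
src_changed first appears in round 3.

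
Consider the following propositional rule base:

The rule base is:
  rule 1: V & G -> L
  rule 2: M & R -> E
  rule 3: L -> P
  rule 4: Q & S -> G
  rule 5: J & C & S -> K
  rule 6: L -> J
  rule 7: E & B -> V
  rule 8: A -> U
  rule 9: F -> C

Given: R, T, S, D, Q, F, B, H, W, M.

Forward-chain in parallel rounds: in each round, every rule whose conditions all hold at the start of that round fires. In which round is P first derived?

4

Round 1 — rule 2, rule 4, rule 9, derive E, G, C.
Round 2 — rule 7, derive V.
Round 3 — rule 1, derive L.
Round 4 — rule 3, rule 6, derive P, J.
P first appears in round 4.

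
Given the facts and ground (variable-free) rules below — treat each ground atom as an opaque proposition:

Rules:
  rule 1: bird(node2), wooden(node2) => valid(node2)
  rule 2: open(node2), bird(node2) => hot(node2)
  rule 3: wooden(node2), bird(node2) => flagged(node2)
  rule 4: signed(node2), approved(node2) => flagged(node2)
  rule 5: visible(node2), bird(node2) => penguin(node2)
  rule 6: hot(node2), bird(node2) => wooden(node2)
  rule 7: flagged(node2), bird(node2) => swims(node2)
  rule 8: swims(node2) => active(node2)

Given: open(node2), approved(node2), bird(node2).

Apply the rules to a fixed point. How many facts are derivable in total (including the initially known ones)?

9

Round 1: rule 2 [open(node2), bird(node2) => hot(node2)]. New: hot(node2).
Round 2: rule 6 [hot(node2), bird(node2) => wooden(node2)]. New: wooden(node2).
Round 3: rule 1 [bird(node2), wooden(node2) => valid(node2)]; rule 3 [wooden(node2), bird(node2) => flagged(node2)]. New: valid(node2), flagged(node2).
Round 4: rule 7 [flagged(node2), bird(node2) => swims(node2)]. New: swims(node2).
Round 5: rule 8 [swims(node2) => active(node2)]. New: active(node2).
Closure: {active(node2), approved(node2), bird(node2), flagged(node2), hot(node2), open(node2), swims(node2), valid(node2), wooden(node2)} — 9 facts.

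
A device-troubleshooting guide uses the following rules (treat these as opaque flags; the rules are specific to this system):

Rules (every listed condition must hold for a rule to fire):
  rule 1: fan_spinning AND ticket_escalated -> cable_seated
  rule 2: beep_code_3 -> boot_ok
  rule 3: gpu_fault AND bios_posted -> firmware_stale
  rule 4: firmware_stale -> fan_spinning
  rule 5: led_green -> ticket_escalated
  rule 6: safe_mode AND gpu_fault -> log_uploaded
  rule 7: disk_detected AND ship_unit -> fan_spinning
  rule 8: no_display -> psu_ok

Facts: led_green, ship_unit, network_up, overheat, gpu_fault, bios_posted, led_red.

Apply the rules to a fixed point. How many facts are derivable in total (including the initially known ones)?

[1] rule 3 [gpu_fault AND bios_posted -> firmware_stale]; rule 5 [led_green -> ticket_escalated]. ⇒ new: firmware_stale, ticket_escalated.
[2] rule 4 [firmware_stale -> fan_spinning]. ⇒ new: fan_spinning.
[3] rule 1 [fan_spinning AND ticket_escalated -> cable_seated]. ⇒ new: cable_seated.
Closure: {bios_posted, cable_seated, fan_spinning, firmware_stale, gpu_fault, led_green, led_red, network_up, overheat, ship_unit, ticket_escalated} — 11 facts.

11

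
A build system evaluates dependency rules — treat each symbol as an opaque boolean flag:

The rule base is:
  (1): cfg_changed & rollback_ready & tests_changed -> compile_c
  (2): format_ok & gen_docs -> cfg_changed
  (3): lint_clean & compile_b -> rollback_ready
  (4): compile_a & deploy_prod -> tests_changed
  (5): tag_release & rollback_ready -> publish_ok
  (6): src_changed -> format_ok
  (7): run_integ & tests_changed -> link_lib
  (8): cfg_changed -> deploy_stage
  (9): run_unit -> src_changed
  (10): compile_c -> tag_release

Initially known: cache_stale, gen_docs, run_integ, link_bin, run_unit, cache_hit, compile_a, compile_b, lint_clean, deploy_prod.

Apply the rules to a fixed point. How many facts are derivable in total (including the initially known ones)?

20

Round 1 fires (3), (4), (9), giving rollback_ready, tests_changed, src_changed.
Round 2 fires (6), (7), giving format_ok, link_lib.
Round 3 fires (2), giving cfg_changed.
Round 4 fires (1), (8), giving compile_c, deploy_stage.
Round 5 fires (10), giving tag_release.
Round 6 fires (5), giving publish_ok.
Closure: {cache_hit, cache_stale, cfg_changed, compile_a, compile_b, compile_c, deploy_prod, deploy_stage, format_ok, gen_docs, link_bin, link_lib, lint_clean, publish_ok, rollback_ready, run_integ, run_unit, src_changed, tag_release, tests_changed} — 20 facts.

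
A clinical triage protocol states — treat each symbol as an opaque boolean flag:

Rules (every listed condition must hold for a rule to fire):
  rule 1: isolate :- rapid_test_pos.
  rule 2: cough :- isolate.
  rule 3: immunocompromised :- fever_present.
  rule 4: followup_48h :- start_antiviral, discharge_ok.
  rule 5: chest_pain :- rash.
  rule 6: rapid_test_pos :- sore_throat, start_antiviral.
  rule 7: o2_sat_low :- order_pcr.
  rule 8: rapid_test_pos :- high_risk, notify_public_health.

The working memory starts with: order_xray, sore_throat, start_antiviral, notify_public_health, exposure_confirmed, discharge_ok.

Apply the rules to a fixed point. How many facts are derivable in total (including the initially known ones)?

Round 1 fires rule 4, rule 6, giving followup_48h, rapid_test_pos.
Round 2 fires rule 1, giving isolate.
Round 3 fires rule 2, giving cough.
Closure: {cough, discharge_ok, exposure_confirmed, followup_48h, isolate, notify_public_health, order_xray, rapid_test_pos, sore_throat, start_antiviral} — 10 facts.

10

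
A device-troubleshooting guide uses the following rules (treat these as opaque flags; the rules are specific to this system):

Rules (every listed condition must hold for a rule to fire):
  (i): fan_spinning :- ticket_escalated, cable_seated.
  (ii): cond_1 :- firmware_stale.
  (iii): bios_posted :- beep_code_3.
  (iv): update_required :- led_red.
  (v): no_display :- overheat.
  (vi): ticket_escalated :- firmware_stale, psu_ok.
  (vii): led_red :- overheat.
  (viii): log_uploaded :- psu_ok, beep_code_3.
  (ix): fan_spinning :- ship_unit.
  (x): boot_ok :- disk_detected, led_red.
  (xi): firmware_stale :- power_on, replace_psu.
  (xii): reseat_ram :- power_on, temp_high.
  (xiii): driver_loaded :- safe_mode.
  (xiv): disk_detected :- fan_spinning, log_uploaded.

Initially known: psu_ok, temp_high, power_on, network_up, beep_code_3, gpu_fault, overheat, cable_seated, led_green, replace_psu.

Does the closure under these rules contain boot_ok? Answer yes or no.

Round 1: (iii) [bios_posted :- beep_code_3.]; (v) [no_display :- overheat.]; (vii) [led_red :- overheat.]; (viii) [log_uploaded :- psu_ok, beep_code_3.]; (xi) [firmware_stale :- power_on, replace_psu.]; (xii) [reseat_ram :- power_on, temp_high.]. Adds bios_posted, no_display, led_red, log_uploaded, firmware_stale, reseat_ram.
Round 2: (ii) [cond_1 :- firmware_stale.]; (iv) [update_required :- led_red.]; (vi) [ticket_escalated :- firmware_stale, psu_ok.]. Adds cond_1, update_required, ticket_escalated.
Round 3: (i) [fan_spinning :- ticket_escalated, cable_seated.]. Adds fan_spinning.
Round 4: (xiv) [disk_detected :- fan_spinning, log_uploaded.]. Adds disk_detected.
Round 5: (x) [boot_ok :- disk_detected, led_red.]. Adds boot_ok.
boot_ok appears in round 5, so it is derivable.

yes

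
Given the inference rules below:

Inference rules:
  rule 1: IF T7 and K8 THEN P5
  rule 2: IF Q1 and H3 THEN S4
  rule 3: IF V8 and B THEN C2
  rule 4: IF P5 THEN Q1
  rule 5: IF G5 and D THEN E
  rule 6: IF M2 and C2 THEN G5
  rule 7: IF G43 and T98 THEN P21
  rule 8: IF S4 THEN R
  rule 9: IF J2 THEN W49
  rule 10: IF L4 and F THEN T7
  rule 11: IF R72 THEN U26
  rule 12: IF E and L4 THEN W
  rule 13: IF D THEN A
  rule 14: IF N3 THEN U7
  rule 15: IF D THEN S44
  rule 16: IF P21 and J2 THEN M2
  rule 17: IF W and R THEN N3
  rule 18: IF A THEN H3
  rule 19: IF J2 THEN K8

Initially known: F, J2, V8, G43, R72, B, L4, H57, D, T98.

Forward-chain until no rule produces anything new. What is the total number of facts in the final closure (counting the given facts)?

29

[1] rule 3 [IF V8 and B THEN C2]; rule 7 [IF G43 and T98 THEN P21]; rule 9 [IF J2 THEN W49]; rule 10 [IF L4 and F THEN T7]; rule 11 [IF R72 THEN U26]; rule 13 [IF D THEN A]; rule 15 [IF D THEN S44]; rule 19 [IF J2 THEN K8]. ⇒ new: C2, P21, W49, T7, U26, A, S44, K8.
[2] rule 1 [IF T7 and K8 THEN P5]; rule 16 [IF P21 and J2 THEN M2]; rule 18 [IF A THEN H3]. ⇒ new: P5, M2, H3.
[3] rule 4 [IF P5 THEN Q1]; rule 6 [IF M2 and C2 THEN G5]. ⇒ new: Q1, G5.
[4] rule 2 [IF Q1 and H3 THEN S4]; rule 5 [IF G5 and D THEN E]. ⇒ new: S4, E.
[5] rule 8 [IF S4 THEN R]; rule 12 [IF E and L4 THEN W]. ⇒ new: R, W.
[6] rule 17 [IF W and R THEN N3]. ⇒ new: N3.
[7] rule 14 [IF N3 THEN U7]. ⇒ new: U7.
Closure: {A, B, C2, D, E, F, G43, G5, H3, H57, J2, K8, L4, M2, N3, P21, P5, Q1, R, R72, S4, S44, T7, T98, U26, U7, V8, W, W49} — 29 facts.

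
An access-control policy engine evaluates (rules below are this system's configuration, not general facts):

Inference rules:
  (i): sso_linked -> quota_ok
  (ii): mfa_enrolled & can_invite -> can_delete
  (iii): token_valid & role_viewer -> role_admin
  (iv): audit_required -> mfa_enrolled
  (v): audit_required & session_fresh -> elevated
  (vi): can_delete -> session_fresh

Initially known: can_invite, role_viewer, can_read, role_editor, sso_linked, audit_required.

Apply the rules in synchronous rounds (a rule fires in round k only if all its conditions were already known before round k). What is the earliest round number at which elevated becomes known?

4

Round 1 — (i), (iv), derive quota_ok, mfa_enrolled.
Round 2 — (ii), derive can_delete.
Round 3 — (vi), derive session_fresh.
Round 4 — (v), derive elevated.
elevated first appears in round 4.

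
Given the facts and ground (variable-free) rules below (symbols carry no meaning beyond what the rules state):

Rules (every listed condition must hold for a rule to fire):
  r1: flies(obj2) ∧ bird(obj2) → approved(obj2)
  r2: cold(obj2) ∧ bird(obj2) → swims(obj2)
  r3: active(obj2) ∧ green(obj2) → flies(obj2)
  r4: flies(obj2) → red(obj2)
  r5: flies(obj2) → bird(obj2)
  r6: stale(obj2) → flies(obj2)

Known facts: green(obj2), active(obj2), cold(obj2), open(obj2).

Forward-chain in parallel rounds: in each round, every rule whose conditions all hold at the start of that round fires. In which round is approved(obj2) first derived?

Round 1: r3 [active(obj2) ∧ green(obj2) → flies(obj2)]. New: flies(obj2).
Round 2: r4 [flies(obj2) → red(obj2)]; r5 [flies(obj2) → bird(obj2)]. New: red(obj2), bird(obj2).
Round 3: r1 [flies(obj2) ∧ bird(obj2) → approved(obj2)]; r2 [cold(obj2) ∧ bird(obj2) → swims(obj2)]. New: approved(obj2), swims(obj2).
approved(obj2) first appears in round 3.

3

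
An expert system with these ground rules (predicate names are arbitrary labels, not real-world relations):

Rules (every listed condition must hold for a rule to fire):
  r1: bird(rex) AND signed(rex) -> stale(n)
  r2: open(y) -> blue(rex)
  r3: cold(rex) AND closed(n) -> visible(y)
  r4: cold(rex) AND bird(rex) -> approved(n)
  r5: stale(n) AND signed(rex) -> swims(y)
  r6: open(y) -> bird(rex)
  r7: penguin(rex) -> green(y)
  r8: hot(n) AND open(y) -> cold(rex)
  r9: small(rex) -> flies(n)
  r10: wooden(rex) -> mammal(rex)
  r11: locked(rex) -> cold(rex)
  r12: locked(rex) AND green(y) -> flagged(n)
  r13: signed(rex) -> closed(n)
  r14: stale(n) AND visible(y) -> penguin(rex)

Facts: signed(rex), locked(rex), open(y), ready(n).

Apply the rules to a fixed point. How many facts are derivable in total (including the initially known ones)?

Round 1: r2 [open(y) -> blue(rex)]; r6 [open(y) -> bird(rex)]; r11 [locked(rex) -> cold(rex)]; r13 [signed(rex) -> closed(n)]. New: blue(rex), bird(rex), cold(rex), closed(n).
Round 2: r1 [bird(rex) AND signed(rex) -> stale(n)]; r3 [cold(rex) AND closed(n) -> visible(y)]; r4 [cold(rex) AND bird(rex) -> approved(n)]. New: stale(n), visible(y), approved(n).
Round 3: r5 [stale(n) AND signed(rex) -> swims(y)]; r14 [stale(n) AND visible(y) -> penguin(rex)]. New: swims(y), penguin(rex).
Round 4: r7 [penguin(rex) -> green(y)]. New: green(y).
Round 5: r12 [locked(rex) AND green(y) -> flagged(n)]. New: flagged(n).
Closure: {approved(n), bird(rex), blue(rex), closed(n), cold(rex), flagged(n), green(y), locked(rex), open(y), penguin(rex), ready(n), signed(rex), stale(n), swims(y), visible(y)} — 15 facts.

15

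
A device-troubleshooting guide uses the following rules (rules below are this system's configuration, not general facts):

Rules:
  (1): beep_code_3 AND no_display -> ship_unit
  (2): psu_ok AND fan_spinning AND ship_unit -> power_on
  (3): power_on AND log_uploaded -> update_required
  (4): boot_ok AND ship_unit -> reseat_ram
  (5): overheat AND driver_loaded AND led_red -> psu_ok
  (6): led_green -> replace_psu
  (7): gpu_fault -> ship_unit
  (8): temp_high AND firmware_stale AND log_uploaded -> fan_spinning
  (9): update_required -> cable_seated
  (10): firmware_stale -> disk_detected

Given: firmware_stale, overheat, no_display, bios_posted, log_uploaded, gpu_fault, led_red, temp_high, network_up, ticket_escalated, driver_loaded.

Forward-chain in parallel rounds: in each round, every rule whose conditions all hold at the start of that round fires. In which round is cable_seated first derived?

4

Round 1 — (5), (7), (8), (10), derive psu_ok, ship_unit, fan_spinning, disk_detected.
Round 2 — (2), derive power_on.
Round 3 — (3), derive update_required.
Round 4 — (9), derive cable_seated.
cable_seated first appears in round 4.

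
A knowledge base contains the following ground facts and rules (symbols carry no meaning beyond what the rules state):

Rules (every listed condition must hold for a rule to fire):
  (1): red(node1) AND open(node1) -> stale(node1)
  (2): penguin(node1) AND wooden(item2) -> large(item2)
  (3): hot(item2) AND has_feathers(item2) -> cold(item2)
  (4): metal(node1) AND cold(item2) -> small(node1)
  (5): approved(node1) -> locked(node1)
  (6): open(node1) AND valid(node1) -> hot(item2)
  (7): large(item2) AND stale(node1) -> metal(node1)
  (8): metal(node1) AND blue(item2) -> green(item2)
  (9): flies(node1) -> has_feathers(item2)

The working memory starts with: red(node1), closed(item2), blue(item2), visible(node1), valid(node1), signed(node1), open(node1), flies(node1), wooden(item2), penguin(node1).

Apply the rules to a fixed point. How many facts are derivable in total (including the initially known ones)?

Round 1: (1) [red(node1) AND open(node1) -> stale(node1)]; (2) [penguin(node1) AND wooden(item2) -> large(item2)]; (6) [open(node1) AND valid(node1) -> hot(item2)]; (9) [flies(node1) -> has_feathers(item2)]. Adds stale(node1), large(item2), hot(item2), has_feathers(item2).
Round 2: (3) [hot(item2) AND has_feathers(item2) -> cold(item2)]; (7) [large(item2) AND stale(node1) -> metal(node1)]. Adds cold(item2), metal(node1).
Round 3: (4) [metal(node1) AND cold(item2) -> small(node1)]; (8) [metal(node1) AND blue(item2) -> green(item2)]. Adds small(node1), green(item2).
Closure: {blue(item2), closed(item2), cold(item2), flies(node1), green(item2), has_feathers(item2), hot(item2), large(item2), metal(node1), open(node1), penguin(node1), red(node1), signed(node1), small(node1), stale(node1), valid(node1), visible(node1), wooden(item2)} — 18 facts.

18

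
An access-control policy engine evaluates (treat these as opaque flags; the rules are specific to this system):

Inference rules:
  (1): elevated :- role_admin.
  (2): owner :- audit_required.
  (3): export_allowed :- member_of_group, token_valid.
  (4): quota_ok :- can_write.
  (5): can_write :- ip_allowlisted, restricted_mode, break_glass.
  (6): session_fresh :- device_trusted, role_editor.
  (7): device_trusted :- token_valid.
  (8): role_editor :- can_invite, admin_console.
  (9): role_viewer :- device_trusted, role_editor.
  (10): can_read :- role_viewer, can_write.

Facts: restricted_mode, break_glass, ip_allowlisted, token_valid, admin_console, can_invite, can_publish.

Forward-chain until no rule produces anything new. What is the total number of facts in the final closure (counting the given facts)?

Round 1: (5) [can_write :- ip_allowlisted, restricted_mode, break_glass.]; (7) [device_trusted :- token_valid.]; (8) [role_editor :- can_invite, admin_console.]. New: can_write, device_trusted, role_editor.
Round 2: (4) [quota_ok :- can_write.]; (6) [session_fresh :- device_trusted, role_editor.]; (9) [role_viewer :- device_trusted, role_editor.]. New: quota_ok, session_fresh, role_viewer.
Round 3: (10) [can_read :- role_viewer, can_write.]. New: can_read.
Closure: {admin_console, break_glass, can_invite, can_publish, can_read, can_write, device_trusted, ip_allowlisted, quota_ok, restricted_mode, role_editor, role_viewer, session_fresh, token_valid} — 14 facts.

14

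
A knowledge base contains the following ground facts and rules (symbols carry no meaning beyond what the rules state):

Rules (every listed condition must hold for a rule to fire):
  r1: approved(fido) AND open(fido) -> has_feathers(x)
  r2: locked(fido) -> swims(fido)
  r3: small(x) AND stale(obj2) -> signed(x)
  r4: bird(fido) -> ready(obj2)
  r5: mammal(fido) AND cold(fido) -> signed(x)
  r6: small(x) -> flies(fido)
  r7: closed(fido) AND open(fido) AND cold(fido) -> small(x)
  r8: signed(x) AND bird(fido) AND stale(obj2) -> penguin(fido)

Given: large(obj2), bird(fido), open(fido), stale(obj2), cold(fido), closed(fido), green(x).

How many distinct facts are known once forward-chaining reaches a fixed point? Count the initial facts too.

12

Round 1 — r4, r7, derive ready(obj2), small(x).
Round 2 — r3, r6, derive signed(x), flies(fido).
Round 3 — r8, derive penguin(fido).
Closure: {bird(fido), closed(fido), cold(fido), flies(fido), green(x), large(obj2), open(fido), penguin(fido), ready(obj2), signed(x), small(x), stale(obj2)} — 12 facts.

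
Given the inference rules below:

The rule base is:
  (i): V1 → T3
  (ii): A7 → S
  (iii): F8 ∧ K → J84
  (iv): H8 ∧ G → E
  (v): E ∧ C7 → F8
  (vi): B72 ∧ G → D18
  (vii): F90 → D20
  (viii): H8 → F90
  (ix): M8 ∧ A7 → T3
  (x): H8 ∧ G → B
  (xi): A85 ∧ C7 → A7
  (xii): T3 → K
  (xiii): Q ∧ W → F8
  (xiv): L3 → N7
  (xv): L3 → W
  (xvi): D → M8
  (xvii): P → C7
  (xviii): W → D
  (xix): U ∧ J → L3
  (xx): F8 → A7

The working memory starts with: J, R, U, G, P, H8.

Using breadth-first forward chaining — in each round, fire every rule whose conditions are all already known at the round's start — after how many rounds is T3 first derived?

Round 1 — (iv), (viii), (x), (xvii), (xix), derive E, F90, B, C7, L3.
Round 2 — (v), (vii), (xiv), (xv), derive F8, D20, N7, W.
Round 3 — (xviii), (xx), derive D, A7.
Round 4 — (ii), (xvi), derive S, M8.
Round 5 — (ix), derive T3.
T3 first appears in round 5.

5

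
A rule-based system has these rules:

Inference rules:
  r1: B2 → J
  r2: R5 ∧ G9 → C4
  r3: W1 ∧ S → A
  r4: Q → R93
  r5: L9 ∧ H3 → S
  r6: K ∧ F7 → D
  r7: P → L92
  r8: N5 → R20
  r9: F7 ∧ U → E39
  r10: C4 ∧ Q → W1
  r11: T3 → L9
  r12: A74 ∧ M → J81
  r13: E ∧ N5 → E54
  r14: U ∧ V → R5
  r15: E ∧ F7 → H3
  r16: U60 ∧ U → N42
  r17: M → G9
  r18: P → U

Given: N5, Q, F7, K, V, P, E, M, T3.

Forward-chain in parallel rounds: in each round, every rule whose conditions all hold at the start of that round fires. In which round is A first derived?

5

Round 1 — r4, r6, r7, r8, r11, r13, r15, r17, r18, derive R93, D, L92, R20, L9, E54, H3, G9, U.
Round 2 — r5, r9, r14, derive S, E39, R5.
Round 3 — r2, derive C4.
Round 4 — r10, derive W1.
Round 5 — r3, derive A.
A first appears in round 5.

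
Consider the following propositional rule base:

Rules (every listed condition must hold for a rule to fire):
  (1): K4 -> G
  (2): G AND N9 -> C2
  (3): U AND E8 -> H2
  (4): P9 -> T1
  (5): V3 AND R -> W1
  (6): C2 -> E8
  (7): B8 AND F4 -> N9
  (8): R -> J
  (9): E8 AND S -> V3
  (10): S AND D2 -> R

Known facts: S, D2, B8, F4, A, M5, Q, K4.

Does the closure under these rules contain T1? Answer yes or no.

no

Round 1: (1) [K4 -> G]; (7) [B8 AND F4 -> N9]; (10) [S AND D2 -> R]. New: G, N9, R.
Round 2: (2) [G AND N9 -> C2]; (8) [R -> J]. New: C2, J.
Round 3: (6) [C2 -> E8]. New: E8.
Round 4: (9) [E8 AND S -> V3]. New: V3.
Round 5: (5) [V3 AND R -> W1]. New: W1.
Fixed point reached. T1 is concluded only by (4); (4) needs P9 (never derived).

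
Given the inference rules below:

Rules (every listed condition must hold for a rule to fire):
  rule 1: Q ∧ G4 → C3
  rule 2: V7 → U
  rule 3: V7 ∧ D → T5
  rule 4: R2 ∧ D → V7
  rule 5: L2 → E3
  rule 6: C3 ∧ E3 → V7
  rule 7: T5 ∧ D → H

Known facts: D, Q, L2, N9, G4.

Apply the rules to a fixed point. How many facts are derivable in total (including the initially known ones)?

11

Round 1 fires rule 1, rule 5, giving C3, E3.
Round 2 fires rule 6, giving V7.
Round 3 fires rule 2, rule 3, giving U, T5.
Round 4 fires rule 7, giving H.
Closure: {C3, D, E3, G4, H, L2, N9, Q, T5, U, V7} — 11 facts.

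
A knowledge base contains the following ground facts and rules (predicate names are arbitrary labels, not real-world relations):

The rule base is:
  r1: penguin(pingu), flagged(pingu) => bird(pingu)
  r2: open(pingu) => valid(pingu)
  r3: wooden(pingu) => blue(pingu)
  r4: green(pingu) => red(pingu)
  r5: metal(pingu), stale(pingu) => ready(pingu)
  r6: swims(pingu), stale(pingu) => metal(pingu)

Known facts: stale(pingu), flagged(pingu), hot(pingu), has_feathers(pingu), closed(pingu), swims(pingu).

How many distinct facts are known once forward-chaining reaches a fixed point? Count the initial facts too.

Round 1 fires r6, giving metal(pingu).
Round 2 fires r5, giving ready(pingu).
Closure: {closed(pingu), flagged(pingu), has_feathers(pingu), hot(pingu), metal(pingu), ready(pingu), stale(pingu), swims(pingu)} — 8 facts.

8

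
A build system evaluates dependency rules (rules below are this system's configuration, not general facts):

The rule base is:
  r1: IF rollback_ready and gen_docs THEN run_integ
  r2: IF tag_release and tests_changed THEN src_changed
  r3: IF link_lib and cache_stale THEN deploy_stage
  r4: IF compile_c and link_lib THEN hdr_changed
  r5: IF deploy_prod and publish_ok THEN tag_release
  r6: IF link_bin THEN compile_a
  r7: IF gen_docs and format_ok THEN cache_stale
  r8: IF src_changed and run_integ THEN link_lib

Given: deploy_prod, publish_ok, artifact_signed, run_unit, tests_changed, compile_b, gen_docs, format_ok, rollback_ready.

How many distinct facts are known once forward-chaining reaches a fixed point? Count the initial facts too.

15

Round 1 fires r1, r5, r7, giving run_integ, tag_release, cache_stale.
Round 2 fires r2, giving src_changed.
Round 3 fires r8, giving link_lib.
Round 4 fires r3, giving deploy_stage.
Closure: {artifact_signed, cache_stale, compile_b, deploy_prod, deploy_stage, format_ok, gen_docs, link_lib, publish_ok, rollback_ready, run_integ, run_unit, src_changed, tag_release, tests_changed} — 15 facts.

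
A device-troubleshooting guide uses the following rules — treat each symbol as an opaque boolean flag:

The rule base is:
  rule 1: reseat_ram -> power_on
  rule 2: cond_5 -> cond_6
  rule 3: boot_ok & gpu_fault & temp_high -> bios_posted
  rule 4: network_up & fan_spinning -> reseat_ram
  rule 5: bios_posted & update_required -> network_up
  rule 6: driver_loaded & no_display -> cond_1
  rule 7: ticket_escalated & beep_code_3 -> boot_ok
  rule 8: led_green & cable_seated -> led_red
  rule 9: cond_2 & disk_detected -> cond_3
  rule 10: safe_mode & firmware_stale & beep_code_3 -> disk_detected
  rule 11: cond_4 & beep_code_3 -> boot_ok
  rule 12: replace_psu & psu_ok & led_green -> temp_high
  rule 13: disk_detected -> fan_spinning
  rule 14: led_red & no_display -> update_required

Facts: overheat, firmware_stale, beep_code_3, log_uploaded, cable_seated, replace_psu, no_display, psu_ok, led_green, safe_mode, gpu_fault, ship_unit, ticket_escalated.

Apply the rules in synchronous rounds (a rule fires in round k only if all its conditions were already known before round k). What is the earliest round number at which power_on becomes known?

5

Round 1 — rule 7, rule 8, rule 10, rule 12, derive boot_ok, led_red, disk_detected, temp_high.
Round 2 — rule 3, rule 13, rule 14, derive bios_posted, fan_spinning, update_required.
Round 3 — rule 5, derive network_up.
Round 4 — rule 4, derive reseat_ram.
Round 5 — rule 1, derive power_on.
power_on first appears in round 5.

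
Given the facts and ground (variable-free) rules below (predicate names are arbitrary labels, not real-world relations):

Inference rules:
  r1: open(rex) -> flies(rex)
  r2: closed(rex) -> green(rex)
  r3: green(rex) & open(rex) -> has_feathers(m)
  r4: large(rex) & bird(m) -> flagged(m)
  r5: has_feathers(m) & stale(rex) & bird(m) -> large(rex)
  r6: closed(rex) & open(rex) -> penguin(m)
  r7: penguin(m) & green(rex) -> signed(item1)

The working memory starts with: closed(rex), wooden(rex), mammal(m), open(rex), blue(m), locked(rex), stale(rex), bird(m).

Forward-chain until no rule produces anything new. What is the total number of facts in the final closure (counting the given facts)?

Round 1 — r1, r2, r6, derive flies(rex), green(rex), penguin(m).
Round 2 — r3, r7, derive has_feathers(m), signed(item1).
Round 3 — r5, derive large(rex).
Round 4 — r4, derive flagged(m).
Closure: {bird(m), blue(m), closed(rex), flagged(m), flies(rex), green(rex), has_feathers(m), large(rex), locked(rex), mammal(m), open(rex), penguin(m), signed(item1), stale(rex), wooden(rex)} — 15 facts.

15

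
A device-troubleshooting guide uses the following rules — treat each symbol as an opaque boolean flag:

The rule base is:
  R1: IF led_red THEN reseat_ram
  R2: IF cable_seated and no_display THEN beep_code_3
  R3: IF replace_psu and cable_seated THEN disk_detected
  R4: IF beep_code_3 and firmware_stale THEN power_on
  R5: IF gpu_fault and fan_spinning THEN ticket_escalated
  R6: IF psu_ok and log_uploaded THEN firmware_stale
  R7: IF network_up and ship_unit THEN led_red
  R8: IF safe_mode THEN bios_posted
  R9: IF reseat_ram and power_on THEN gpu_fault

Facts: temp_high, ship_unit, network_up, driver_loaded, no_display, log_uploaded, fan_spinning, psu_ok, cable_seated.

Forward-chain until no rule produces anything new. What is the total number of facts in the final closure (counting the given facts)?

16

Round 1: R2 [IF cable_seated and no_display THEN beep_code_3]; R6 [IF psu_ok and log_uploaded THEN firmware_stale]; R7 [IF network_up and ship_unit THEN led_red]. Adds beep_code_3, firmware_stale, led_red.
Round 2: R1 [IF led_red THEN reseat_ram]; R4 [IF beep_code_3 and firmware_stale THEN power_on]. Adds reseat_ram, power_on.
Round 3: R9 [IF reseat_ram and power_on THEN gpu_fault]. Adds gpu_fault.
Round 4: R5 [IF gpu_fault and fan_spinning THEN ticket_escalated]. Adds ticket_escalated.
Closure: {beep_code_3, cable_seated, driver_loaded, fan_spinning, firmware_stale, gpu_fault, led_red, log_uploaded, network_up, no_display, power_on, psu_ok, reseat_ram, ship_unit, temp_high, ticket_escalated} — 16 facts.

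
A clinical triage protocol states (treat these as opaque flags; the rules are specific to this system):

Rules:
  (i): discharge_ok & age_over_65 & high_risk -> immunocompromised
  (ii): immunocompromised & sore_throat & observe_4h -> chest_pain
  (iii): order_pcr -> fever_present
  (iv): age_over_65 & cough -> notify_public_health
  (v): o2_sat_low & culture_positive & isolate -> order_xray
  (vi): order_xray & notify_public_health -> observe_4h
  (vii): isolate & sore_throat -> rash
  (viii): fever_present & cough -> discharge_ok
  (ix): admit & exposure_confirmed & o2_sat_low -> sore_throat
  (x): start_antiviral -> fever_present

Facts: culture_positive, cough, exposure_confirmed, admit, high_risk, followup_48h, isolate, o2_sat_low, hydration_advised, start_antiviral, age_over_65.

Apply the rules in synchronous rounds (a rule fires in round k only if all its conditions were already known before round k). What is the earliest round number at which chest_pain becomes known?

4

Round 1 — (iv), (v), (ix), (x), derive notify_public_health, order_xray, sore_throat, fever_present.
Round 2 — (vi), (vii), (viii), derive observe_4h, rash, discharge_ok.
Round 3 — (i), derive immunocompromised.
Round 4 — (ii), derive chest_pain.
chest_pain first appears in round 4.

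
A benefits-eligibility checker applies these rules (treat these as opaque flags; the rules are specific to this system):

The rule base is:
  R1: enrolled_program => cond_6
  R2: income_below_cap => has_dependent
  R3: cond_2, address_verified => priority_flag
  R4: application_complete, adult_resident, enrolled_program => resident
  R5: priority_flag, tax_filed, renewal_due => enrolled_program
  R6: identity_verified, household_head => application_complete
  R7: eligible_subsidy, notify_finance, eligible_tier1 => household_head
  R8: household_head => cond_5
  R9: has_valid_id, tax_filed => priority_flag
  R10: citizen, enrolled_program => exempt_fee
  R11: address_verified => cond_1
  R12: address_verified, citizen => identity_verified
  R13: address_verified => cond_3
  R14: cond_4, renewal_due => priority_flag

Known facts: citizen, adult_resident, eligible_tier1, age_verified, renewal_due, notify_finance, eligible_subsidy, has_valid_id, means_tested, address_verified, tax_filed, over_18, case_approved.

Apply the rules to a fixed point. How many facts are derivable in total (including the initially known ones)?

Round 1 — R7, R9, R11, R12, R13, derive household_head, priority_flag, cond_1, identity_verified, cond_3.
Round 2 — R5, R6, R8, derive enrolled_program, application_complete, cond_5.
Round 3 — R1, R4, R10, derive cond_6, resident, exempt_fee.
Closure: {address_verified, adult_resident, age_verified, application_complete, case_approved, citizen, cond_1, cond_3, cond_5, cond_6, eligible_subsidy, eligible_tier1, enrolled_program, exempt_fee, has_valid_id, household_head, identity_verified, means_tested, notify_finance, over_18, priority_flag, renewal_due, resident, tax_filed} — 24 facts.

24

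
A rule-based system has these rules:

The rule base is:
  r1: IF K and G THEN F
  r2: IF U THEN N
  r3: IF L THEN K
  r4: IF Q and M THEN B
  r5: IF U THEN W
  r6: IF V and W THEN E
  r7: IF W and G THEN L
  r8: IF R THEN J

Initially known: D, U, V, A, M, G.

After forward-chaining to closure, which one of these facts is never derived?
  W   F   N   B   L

B

Round 1 — r2, r5, derive N, W.
Round 2 — r6, r7, derive E, L.
Round 3 — r3, derive K.
Round 4 — r1, derive F.
Derived: F (round 4), W (round 1), N (round 1), L (round 2). B never appears in any round.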